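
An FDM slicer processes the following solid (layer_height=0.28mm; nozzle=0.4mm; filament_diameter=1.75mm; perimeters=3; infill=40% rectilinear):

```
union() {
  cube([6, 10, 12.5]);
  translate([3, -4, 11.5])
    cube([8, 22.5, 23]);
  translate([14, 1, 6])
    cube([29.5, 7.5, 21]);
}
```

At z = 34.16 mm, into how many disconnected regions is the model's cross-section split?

1

At z = 34.16 mm: the cube is absent (z outside [0, 12.5]); the 8×22.5 cube at (3, -4) contributes its full rectangle; the cube at (14, 1) does not reach this height (z outside [6, 27]); Merging all regions: only the 8×22.5 cube at (3, -4) is present, so the union is just that shape — 1 connected region. The result has 1 disconnected region.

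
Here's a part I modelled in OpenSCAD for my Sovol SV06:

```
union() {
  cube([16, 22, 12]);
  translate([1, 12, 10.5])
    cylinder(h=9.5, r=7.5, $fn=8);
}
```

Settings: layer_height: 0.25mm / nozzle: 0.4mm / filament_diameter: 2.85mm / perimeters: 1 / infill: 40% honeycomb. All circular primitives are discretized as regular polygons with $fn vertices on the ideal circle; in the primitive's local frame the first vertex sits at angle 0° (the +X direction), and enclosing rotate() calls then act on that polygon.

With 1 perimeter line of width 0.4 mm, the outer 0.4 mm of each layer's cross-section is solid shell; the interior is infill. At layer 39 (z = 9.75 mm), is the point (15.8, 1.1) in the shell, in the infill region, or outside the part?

shell

At z = 9.75 mm: the cube is present — its section is the full 16×22 rectangle; the cylinder at (1, 12) is not intersected at this z (z outside [10.5, 20]); Taking the union: only the 16×22 cube is present, so the union is just that shape — 1 connected region. Overall, the cross-section is a single solid region. The nearest boundary edge runs (16.00, 0.00)→(16.00, 22.00); distance from the point to it = 0.20 mm. The point is inside the cross-section, 0.20 mm from the nearest boundary — within the 0.4 mm shell band (1 × 0.4).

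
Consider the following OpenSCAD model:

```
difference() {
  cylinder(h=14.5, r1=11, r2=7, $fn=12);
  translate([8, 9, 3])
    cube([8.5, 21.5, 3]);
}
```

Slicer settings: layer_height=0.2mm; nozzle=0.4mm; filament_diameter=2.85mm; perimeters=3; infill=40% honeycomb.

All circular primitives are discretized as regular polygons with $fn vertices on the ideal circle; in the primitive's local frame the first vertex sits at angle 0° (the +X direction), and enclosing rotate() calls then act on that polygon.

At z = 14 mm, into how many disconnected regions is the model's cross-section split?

1

At z = 14 mm: the cone contributes a regular 12-gon of circumradius 7.138 (interpolated between r1=11 and r2=7 at t=0.966); the cube at (8, 9) is absent (z outside [3, 6]); After the difference (first − rest): none of the subtracted shapes is present at this height, so the cone is unchanged — 1 connected region. The result has 1 disconnected region.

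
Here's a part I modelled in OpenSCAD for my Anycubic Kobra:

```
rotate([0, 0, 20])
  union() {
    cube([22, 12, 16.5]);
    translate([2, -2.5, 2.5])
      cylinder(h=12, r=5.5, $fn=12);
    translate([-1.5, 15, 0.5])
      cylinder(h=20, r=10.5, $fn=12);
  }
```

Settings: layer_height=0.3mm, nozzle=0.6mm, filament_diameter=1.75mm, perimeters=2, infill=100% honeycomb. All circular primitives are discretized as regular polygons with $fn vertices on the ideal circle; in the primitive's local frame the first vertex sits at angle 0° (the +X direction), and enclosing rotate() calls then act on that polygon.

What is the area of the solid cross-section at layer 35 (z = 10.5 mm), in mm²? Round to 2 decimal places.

At z = 10.5 mm: the 22×12 cube contributes its full rectangle (area 264.00 mm²); the r=5.5 cylinder at (2, -2.5) gives a regular 12-gon of circumradius 5.5 (constant along its height) (area = (12/2)·5.500²·sin(360°/12) = 90.75 mm²); the r=10.5 cylinder at (-1.5, 15) contributes a regular 12-gon of circumradius 10.5 (area = (12/2)·10.500²·sin(360°/12) = 330.75 mm²); Combining (union): the regions partially overlap — summed areas 685.50 mm² minus the doubly-counted overlap 56.68 mm² gives 628.82 mm² — area = 628.82 mm²; (whole slice rotated 20° about Z — lengths, areas and connectivity unchanged). Overall, the cross-section is a single solid region. Net area = 628.82 mm².

628.82 mm²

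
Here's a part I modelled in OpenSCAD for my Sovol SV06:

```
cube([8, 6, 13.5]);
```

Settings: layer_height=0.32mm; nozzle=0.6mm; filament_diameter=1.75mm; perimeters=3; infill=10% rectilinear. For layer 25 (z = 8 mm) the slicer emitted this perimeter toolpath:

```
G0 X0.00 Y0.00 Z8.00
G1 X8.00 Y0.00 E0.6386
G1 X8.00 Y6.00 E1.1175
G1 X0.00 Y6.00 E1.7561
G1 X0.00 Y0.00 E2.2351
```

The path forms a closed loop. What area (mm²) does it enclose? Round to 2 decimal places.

Apply the shoelace formula to the sequence of (X, Y) vertices; enclosed area = 48.00 mm².

48.00 mm²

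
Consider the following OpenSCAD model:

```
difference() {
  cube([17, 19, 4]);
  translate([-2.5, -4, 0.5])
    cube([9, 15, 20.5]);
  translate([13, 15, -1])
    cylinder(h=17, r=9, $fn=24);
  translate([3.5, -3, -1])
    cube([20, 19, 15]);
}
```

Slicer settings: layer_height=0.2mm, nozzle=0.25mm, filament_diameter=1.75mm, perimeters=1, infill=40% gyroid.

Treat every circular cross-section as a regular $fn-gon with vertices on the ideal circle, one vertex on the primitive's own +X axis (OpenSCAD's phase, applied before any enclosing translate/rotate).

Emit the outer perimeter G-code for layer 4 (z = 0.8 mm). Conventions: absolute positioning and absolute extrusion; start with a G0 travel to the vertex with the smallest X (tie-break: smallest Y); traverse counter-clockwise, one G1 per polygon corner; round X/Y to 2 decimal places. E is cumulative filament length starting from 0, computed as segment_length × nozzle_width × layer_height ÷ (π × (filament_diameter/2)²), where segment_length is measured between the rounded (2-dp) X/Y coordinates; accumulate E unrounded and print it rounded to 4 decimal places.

At z = 0.8 mm: the cube is present — its section is the full 17×19 rectangle; the cube at (-2.5, -4) is present — its section is the full 9×15 rectangle; the r=9 cylinder at (13, 15) contributes a regular 24-gon of circumradius 9; the cube at (3.5, -3) is present — its section is the full 20×19 rectangle; After the difference (first − rest): starting from the 17×19 cube, the 9×15 cube at (-2.5, -4) partially overlaps it — only the 71.50 mm² overlap (of its 135.00 mm²) is removed, clipping the outline; the r=9 cylinder at (13, 15) partially overlaps it — only the 146.21 mm² overlap (of its 251.57 mm²) is removed, clipping the outline; the 20×19 cube at (3.5, -3) partially overlaps it — only the 74.41 mm² overlap (of its 380.00 mm²) is removed, clipping the outline — 1 connected region. The outline is a single polygon with 7 vertices. Extrusion per mm of travel: 0.25 × 0.2 / (π × 0.875²) = 0.020788. Accumulating E over each segment gives final E = 0.5255.

G0 X0.00 Y11.00 Z0.80
G1 X3.50 Y11.00 E0.0728
G1 X3.50 Y16.00 E0.1767
G1 X4.13 Y16.00 E0.1898
G1 X4.31 Y17.33 E0.2177
G1 X5.00 Y19.00 E0.2553
G1 X0.00 Y19.00 E0.3592
G1 X0.00 Y11.00 E0.5255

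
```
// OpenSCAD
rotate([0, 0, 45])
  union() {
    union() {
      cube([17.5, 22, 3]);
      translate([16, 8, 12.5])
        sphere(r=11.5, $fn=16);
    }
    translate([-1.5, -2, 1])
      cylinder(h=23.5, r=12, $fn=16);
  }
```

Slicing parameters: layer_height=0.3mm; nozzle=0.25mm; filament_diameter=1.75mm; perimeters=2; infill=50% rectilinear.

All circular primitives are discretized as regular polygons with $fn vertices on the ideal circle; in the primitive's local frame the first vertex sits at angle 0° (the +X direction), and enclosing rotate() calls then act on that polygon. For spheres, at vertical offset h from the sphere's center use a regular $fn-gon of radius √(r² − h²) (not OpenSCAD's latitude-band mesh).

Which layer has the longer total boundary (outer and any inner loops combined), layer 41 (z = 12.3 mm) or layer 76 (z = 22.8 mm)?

Layer 41 (z = 12.3): the cube is absent (z outside [0, 3]); the r=11.5 sphere at (16, 8) contributes a regular 16-gon of circumradius √(11.5²−0.2²) = 11.498 (perimeter = 2·16·11.498·sin(180°/16) = 71.78 mm); Combining (union): only the r=11.5 sphere at (16, 8) is present, so the union is just that shape — boundary = 71.78 mm; the r=12 cylinder at (-1.5, -2) gives a regular 16-gon of circumradius 12 (constant along its height) (perimeter = 2·16·12.000·sin(180°/16) = 74.91 mm); Merging all regions: the regions partially overlap (shared area 23.50 mm²), so the edge portions inside another operand are dropped and the merged outline is re-measured after clipping — boundary = 122.27 mm; (whole slice rotated 45° about Z — lengths, areas and connectivity unchanged). So its perimeter = 122.27 mm. Layer 76 (z = 22.8): the cube is absent (z outside [0, 3]); the r=11.5 sphere at (16, 8) slices to a regular 16-gon of circumradius 5.115 (√(r²−h²) with h=10.3 from center) (perimeter = 2·16·5.115·sin(180°/16) = 31.93 mm); Taking the union: only the r=11.5 sphere at (16, 8) is present, so the union is just that shape — boundary = 31.93 mm; the r=12 cylinder at (-1.5, -2) contributes a regular 16-gon of circumradius 12 (perimeter = 2·16·12.000·sin(180°/16) = 74.91 mm); Taking the union: the 2 present regions are separate (no shared area or edge), so areas and boundary lengths simply add and each stays a separate island — boundary = 106.85 mm; (whole slice rotated 45° about Z — lengths, areas and connectivity unchanged). So its perimeter = 106.85 mm. Layer 41 is larger (122.27 vs 106.85 mm).

layer 41 (z = 12.3 mm)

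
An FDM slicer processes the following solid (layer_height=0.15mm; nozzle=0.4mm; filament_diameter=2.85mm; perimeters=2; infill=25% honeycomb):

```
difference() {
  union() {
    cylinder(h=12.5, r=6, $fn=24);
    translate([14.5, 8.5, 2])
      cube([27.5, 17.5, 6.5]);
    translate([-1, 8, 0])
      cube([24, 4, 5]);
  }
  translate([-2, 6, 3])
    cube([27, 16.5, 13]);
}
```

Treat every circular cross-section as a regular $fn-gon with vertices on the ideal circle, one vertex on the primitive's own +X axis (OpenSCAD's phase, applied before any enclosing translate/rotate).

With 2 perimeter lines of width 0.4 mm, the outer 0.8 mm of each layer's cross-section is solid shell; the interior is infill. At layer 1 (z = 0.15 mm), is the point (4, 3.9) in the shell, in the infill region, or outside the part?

shell

At z = 0.15 mm: the cylinder: section is a regular 24-gon, circumradius r=6; the cube at (14.5, 8.5) is not intersected at this z (z outside [2, 8.5]); the cube at (-1, 8) is present — its section is the full 24×4 rectangle; Combining (union): the 2 present regions are separate (no shared area or edge), so areas and boundary lengths simply add and each stays a separate island — 2 connected regions; the cube at (-2, 6) is not intersected at this z (z outside [3, 16]); Taking the first minus the rest: none of the subtracted shapes is present at this height, so that combined region is unchanged — 2 connected regions. Overall, the cross-section has 2 separate islands. The nearest boundary edge runs (4.24, 4.24)→(5.20, 3.00); distance from the point to it = 0.40 mm. (Shell/infill is judged within the island containing the point — the largest one.) The point is inside the cross-section, 0.40 mm from the nearest boundary — within the 0.8 mm shell band (2 × 0.4).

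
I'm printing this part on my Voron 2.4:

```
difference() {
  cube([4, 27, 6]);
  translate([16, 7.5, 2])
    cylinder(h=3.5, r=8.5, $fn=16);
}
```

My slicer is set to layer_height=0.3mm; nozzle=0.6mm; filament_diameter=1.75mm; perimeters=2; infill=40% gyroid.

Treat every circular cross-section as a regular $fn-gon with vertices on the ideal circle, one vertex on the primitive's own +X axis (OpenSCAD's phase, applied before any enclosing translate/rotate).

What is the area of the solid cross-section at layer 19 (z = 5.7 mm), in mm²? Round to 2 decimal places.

At z = 5.7 mm: the 4×27 cube contributes its full rectangle (area 108.00 mm²); the cylinder at (16, 7.5) is not intersected at this z (z outside [2, 5.5]); Taking the first minus the rest: none of the subtracted shapes is present at this height, so the 4×27 cube is unchanged — area = 108.00 mm². Overall, the cross-section is a single solid region. Net area = 108.00 mm².

108.00 mm²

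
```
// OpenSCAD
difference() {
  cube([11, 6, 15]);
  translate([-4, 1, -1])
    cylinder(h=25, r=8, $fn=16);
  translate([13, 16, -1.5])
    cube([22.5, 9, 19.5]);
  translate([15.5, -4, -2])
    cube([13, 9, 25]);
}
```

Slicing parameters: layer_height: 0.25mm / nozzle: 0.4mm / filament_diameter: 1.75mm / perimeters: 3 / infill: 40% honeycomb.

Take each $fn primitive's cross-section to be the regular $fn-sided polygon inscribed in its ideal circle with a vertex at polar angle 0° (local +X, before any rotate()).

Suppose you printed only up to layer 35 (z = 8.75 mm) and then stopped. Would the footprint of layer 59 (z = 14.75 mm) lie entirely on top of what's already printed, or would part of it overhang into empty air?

entirely on top

Compare the two slices. At z = 8.75: the cube (footprint 11×6) is included at this height (area 66.00 mm²); the r=8 cylinder at (-4, 1) contributes a regular 16-gon of circumradius 8 (area = (16/2)·8.000²·sin(360°/16) = 195.93 mm²); the cube at (13, 16) is present — its section is the full 22.5×9 rectangle (area 202.50 mm²); the cube at (15.5, -4) is present — its section is the full 13×9 rectangle (area 117.00 mm²); Taking the first minus the rest: starting from the 11×6 cube (66.00 mm²), the r=8 cylinder at (-4, 1) partially overlaps it — only the 20.53 mm² overlap (of its 195.93 mm²) is removed, clipping the outline; the 22.5×9 cube at (13, 16) misses the remaining region (no effect); the 13×9 cube at (15.5, -4) misses the remaining region (no effect) — area = 45.47 mm². At z = 14.75: the cube (footprint 11×6) is included at this height (area 66.00 mm²); the r=8 cylinder at (-4, 1) gives a regular 16-gon of circumradius 8 (constant along its height) (area = (16/2)·8.000²·sin(360°/16) = 195.93 mm²); the 22.5×9 cube at (13, 16) contributes its full rectangle (area 202.50 mm²); the cube at (15.5, -4) (footprint 13×9) is included at this height (area 117.00 mm²); Subtracting the remaining from the first: starting from the 11×6 cube (66.00 mm²), the r=8 cylinder at (-4, 1) partially overlaps it — only the 20.53 mm² overlap (of its 195.93 mm²) is removed, clipping the outline; the 22.5×9 cube at (13, 16) misses the remaining region (no effect); the 13×9 cube at (15.5, -4) misses the remaining region (no effect) — area = 45.47 mm². Checking containment: the cross-section at z = 14.75 is a subset of the cross-section at z = 8.75.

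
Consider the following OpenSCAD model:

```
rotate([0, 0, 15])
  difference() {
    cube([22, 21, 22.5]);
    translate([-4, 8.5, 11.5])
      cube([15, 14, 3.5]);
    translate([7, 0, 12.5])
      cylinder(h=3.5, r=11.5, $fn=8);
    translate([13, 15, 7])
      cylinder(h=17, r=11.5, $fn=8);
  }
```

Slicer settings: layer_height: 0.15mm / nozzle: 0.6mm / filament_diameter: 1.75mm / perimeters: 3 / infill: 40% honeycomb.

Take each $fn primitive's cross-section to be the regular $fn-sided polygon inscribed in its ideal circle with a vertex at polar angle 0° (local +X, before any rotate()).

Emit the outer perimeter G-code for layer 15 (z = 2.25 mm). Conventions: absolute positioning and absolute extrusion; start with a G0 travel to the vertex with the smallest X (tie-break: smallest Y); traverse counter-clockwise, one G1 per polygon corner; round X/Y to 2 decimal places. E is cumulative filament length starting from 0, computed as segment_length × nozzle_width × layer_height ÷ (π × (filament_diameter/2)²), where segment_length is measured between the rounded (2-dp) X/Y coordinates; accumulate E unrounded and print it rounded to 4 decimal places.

At z = 2.25 mm: the 22×21 cube contributes its full rectangle; the cube at (-4, 8.5) is not intersected at this z (z outside [11.5, 15]); the cylinder at (7, 0) is not intersected at this z (z outside [12.5, 16]); the cylinder at (13, 15) does not reach this height (z outside [7, 24]); Taking the first minus the rest: none of the subtracted shapes is present at this height, so the 22×21 cube is unchanged — 1 connected region; (rotated 15° about Z; rotation is an isometry so areas/perimeters/island counts are preserved). The outline is a single polygon with 4 vertices. Extrusion per mm of travel: 0.6 × 0.15 / (π × 0.875²) = 0.037418. Accumulating E over each segment gives final E = 3.2183.

G0 X-5.44 Y20.28 Z2.25
G1 X0.00 Y0.00 E0.7857
G1 X21.25 Y5.69 E1.6088
G1 X15.82 Y25.98 E2.3947
G1 X-5.44 Y20.28 E3.2183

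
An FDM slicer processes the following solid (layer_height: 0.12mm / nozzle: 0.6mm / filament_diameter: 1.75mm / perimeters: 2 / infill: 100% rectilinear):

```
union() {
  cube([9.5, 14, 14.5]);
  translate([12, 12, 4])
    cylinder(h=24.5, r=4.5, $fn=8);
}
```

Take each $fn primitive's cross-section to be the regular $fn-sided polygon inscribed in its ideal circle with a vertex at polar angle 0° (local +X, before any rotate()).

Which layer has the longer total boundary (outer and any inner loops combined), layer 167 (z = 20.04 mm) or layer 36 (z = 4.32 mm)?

layer 36 (z = 4.32 mm)

Layer 167 (z = 20.04): the cube does not reach this height (z outside [0, 14.5]); the r=4.5 cylinder at (12, 12) gives a regular 8-gon of circumradius 4.5 (constant along its height) (perimeter = 2·8·4.500·sin(180°/8) = 27.55 mm); Merging all regions: only the r=4.5 cylinder at (12, 12) is present, so the union is just that shape — boundary = 27.55 mm. So its perimeter = 27.55 mm. Layer 36 (z = 4.32): the cube (footprint 9.5×14) is included at this height (perimeter 47.00 mm); the r=4.5 cylinder at (12, 12) contributes a regular 8-gon of circumradius 4.5 (perimeter = 2·8·4.500·sin(180°/8) = 27.55 mm); Combining (union): the regions partially overlap (shared area 7.53 mm²), so the edge portions inside another operand are dropped and the merged outline is re-measured after clipping — boundary = 61.57 mm. So its perimeter = 61.57 mm. Layer 36 is larger (61.57 vs 27.55 mm).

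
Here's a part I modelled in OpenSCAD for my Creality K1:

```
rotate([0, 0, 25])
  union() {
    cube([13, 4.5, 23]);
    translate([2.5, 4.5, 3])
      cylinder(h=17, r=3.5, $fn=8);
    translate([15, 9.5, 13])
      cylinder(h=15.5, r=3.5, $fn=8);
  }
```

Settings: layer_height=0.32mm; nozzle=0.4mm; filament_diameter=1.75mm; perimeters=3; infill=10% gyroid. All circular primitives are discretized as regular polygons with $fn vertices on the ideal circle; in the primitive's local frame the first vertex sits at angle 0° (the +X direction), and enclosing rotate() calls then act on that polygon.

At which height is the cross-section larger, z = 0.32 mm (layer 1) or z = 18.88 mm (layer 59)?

Layer 1 (z = 0.32): the cube is present — its section is the full 13×4.5 rectangle (area 58.50 mm²); the cylinder at (2.5, 4.5) is not intersected at this z (z outside [3, 20]); the cylinder at (15, 9.5) is absent (z outside [13, 28.5]); Combining (union): only the 13×4.5 cube is present, so the union is just that shape — area = 58.50 mm²; (whole slice rotated 25° about Z — lengths, areas and connectivity unchanged). So its area = 58.50 mm². Layer 59 (z = 18.88): the cube (footprint 13×4.5) is included at this height (area 58.50 mm²); the cylinder at (2.5, 4.5): section is a regular 8-gon, circumradius r=3.5 (area = (8/2)·3.500²·sin(360°/8) = 34.65 mm²); the r=3.5 cylinder at (15, 9.5) gives a regular 8-gon of circumradius 3.5 (constant along its height) (area = (8/2)·3.500²·sin(360°/8) = 34.65 mm²); Merging all regions: the regions partially overlap — summed areas 127.80 mm² minus the doubly-counted overlap 16.12 mm² gives 111.68 mm² — area = 111.68 mm²; (whole slice rotated 25° about Z — lengths, areas and connectivity unchanged). So its area = 111.68 mm². Layer 59 is larger (111.68 vs 58.50 mm²).

layer 59 (z = 18.88 mm)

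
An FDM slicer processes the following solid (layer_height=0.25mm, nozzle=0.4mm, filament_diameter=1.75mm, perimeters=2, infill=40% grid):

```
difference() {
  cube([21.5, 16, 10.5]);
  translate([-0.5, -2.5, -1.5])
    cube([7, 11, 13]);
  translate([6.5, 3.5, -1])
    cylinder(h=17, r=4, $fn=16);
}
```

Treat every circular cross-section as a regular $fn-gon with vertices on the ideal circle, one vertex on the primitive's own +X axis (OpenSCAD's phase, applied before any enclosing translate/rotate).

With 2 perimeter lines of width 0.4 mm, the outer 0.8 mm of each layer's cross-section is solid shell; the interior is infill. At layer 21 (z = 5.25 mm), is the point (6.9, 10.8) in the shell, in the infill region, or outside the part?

infill

At z = 5.25 mm: the 21.5×16 cube contributes its full rectangle; the cube at (-0.5, -2.5) (footprint 7×11) is included at this height; the cylinder at (6.5, 3.5): section is a regular 16-gon, circumradius r=4; Taking the first minus the rest: starting from the 21.5×16 cube, the 7×11 cube at (-0.5, -2.5) partially overlaps it — only the 55.25 mm² overlap (of its 77.00 mm²) is removed, clipping the outline; the r=4 cylinder at (6.5, 3.5) partially overlaps it — only the 23.93 mm² overlap (of its 48.98 mm²) is removed, clipping the outline — 1 connected region. Overall, the cross-section is a single solid region. The nearest boundary edge runs (6.50, 7.50)→(6.50, 8.50); distance from the point to it = 2.33 mm. The point is inside the cross-section and 2.33 mm from the nearest boundary — more than the 0.8 mm shell width (2 × 0.4), so it's in the infill interior.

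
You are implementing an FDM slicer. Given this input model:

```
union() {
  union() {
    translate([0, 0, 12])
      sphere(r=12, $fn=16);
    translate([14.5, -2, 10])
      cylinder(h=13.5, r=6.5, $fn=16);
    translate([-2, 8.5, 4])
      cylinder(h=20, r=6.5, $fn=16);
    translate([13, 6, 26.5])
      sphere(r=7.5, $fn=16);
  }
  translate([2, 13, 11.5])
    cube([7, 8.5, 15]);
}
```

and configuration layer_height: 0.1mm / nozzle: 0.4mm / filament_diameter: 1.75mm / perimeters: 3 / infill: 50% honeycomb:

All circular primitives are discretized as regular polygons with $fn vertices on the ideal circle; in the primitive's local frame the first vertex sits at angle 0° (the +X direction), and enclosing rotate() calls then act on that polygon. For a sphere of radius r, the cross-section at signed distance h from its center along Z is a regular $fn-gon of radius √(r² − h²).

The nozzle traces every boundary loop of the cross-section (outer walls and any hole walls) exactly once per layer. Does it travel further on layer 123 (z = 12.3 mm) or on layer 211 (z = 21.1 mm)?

Layer 123 (z = 12.3): the r=12 sphere contributes a regular 16-gon of circumradius √(12²−0.3²) = 11.996 (perimeter = 2·16·11.996·sin(180°/16) = 74.89 mm); the r=6.5 cylinder at (14.5, -2) contributes a regular 16-gon of circumradius 6.5 (perimeter = 2·16·6.500·sin(180°/16) = 40.58 mm); the r=6.5 cylinder at (-2, 8.5) contributes a regular 16-gon of circumradius 6.5 (perimeter = 2·16·6.500·sin(180°/16) = 40.58 mm); the sphere at (13, 6) is not intersected at this z (|z−center|=14.200 > r=7.5); Merging all regions: the regions partially overlap (shared area 121.87 mm²), so the edge portions inside another operand are dropped and the merged outline is re-measured after clipping — boundary = 97.45 mm; the 7×8.5 cube at (2, 13) contributes its full rectangle (perimeter 31.00 mm); Merging all regions: the regions partially overlap (shared area 0.18 mm²), so the edge portions inside another operand are dropped and the merged outline is re-measured after clipping — boundary = 126.46 mm. So its perimeter = 126.46 mm. Layer 211 (z = 21.1): the r=12 sphere contributes a regular 16-gon of circumradius √(12²−9.1²) = 7.822 (perimeter = 2·16·7.822·sin(180°/16) = 48.83 mm); the r=6.5 cylinder at (14.5, -2) contributes a regular 16-gon of circumradius 6.5 (perimeter = 2·16·6.500·sin(180°/16) = 40.58 mm); the r=6.5 cylinder at (-2, 8.5) gives a regular 16-gon of circumradius 6.5 (constant along its height) (perimeter = 2·16·6.500·sin(180°/16) = 40.58 mm); the r=7.5 sphere at (13, 6) slices to a regular 16-gon of circumradius 5.205 (√(r²−h²) with h=5.4 from center) (perimeter = 2·16·5.205·sin(180°/16) = 32.49 mm); Merging all regions: the regions partially overlap (shared area 60.76 mm²), so the edge portions inside another operand are dropped and the merged outline is re-measured after clipping — boundary = 118.67 mm; the 7×8.5 cube at (2, 13) contributes its full rectangle (perimeter 31.00 mm); Taking the union: the regions partially overlap (shared area 0.18 mm²), so the edge portions inside another operand are dropped and the merged outline is re-measured after clipping — boundary = 147.68 mm. So its perimeter = 147.68 mm. Layer 211 is larger (147.68 vs 126.46 mm).

layer 211 (z = 21.1 mm)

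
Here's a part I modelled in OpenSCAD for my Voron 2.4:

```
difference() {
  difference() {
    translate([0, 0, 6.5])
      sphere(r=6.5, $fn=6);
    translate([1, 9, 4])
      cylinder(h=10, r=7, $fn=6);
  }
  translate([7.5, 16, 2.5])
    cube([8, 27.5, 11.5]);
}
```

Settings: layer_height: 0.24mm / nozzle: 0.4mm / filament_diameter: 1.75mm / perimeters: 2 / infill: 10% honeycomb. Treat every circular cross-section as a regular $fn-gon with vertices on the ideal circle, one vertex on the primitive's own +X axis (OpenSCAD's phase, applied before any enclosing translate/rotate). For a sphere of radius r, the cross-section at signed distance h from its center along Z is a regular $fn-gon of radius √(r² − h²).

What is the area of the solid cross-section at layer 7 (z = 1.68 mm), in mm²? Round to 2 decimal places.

At z = 1.68 mm: the sphere: section is a regular 6-gon, circumradius = √(r²−h²) = √(6.5²−4.82²) = 4.361 (area = (6/2)·4.361²·sin(360°/6) = 49.41 mm²); the cylinder at (1, 9) does not reach this height (z outside [4, 14]); Subtracting the remaining from the first: none of the subtracted shapes is present at this height, so the r=6.5 sphere is unchanged — area = 49.41 mm²; the cube at (7.5, 16) is absent (z outside [2.5, 14]); Subtracting the remaining from the first: none of the subtracted shapes is present at this height, so that combined region is unchanged — area = 49.41 mm². Overall, the cross-section is a single solid region. Net area = 49.41 mm².

49.41 mm²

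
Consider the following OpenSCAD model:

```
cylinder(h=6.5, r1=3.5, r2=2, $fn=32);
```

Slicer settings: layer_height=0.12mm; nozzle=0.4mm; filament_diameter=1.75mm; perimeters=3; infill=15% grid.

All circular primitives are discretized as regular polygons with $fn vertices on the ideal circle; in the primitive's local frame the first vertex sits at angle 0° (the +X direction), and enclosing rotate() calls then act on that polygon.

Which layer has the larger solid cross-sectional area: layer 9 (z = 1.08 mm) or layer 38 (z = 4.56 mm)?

Layer 9 (z = 1.08): the cone contributes a regular 32-gon of circumradius 3.251 (interpolated between r1=3.5 and r2=2 at t=0.166) (area = (32/2)·3.251²·sin(360°/32) = 32.99 mm²). So its area = 32.99 mm². Layer 38 (z = 4.56): the cone contributes a regular 32-gon of circumradius 2.448 (interpolated between r1=3.5 and r2=2 at t=0.702) (area = (32/2)·2.448²·sin(360°/32) = 18.70 mm²). So its area = 18.70 mm². Layer 9 is larger (32.99 vs 18.70 mm²).

layer 9 (z = 1.08 mm)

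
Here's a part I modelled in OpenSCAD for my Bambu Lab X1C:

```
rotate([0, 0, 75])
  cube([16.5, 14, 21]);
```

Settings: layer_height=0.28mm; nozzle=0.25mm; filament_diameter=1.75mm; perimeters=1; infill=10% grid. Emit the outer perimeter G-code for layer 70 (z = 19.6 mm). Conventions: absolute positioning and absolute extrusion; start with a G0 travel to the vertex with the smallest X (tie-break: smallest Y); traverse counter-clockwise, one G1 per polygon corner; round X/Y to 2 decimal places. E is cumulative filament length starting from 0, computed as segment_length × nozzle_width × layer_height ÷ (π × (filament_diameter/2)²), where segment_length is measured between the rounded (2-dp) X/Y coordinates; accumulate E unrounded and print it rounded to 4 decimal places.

G0 X-13.52 Y3.62 Z19.60
G1 X0.00 Y0.00 E0.4073
G1 X4.27 Y15.94 E0.8876
G1 X-9.25 Y19.56 E1.2949
G1 X-13.52 Y3.62 E1.7752

At z = 19.6 mm: the cube (footprint 16.5×14) is included at this height; (rotated 75° about Z; rotation is an isometry so areas/perimeters/island counts are preserved). The outline is a single polygon with 4 vertices. Extrusion per mm of travel: 0.25 × 0.28 / (π × 0.875²) = 0.029103. Accumulating E over each segment gives final E = 1.7752.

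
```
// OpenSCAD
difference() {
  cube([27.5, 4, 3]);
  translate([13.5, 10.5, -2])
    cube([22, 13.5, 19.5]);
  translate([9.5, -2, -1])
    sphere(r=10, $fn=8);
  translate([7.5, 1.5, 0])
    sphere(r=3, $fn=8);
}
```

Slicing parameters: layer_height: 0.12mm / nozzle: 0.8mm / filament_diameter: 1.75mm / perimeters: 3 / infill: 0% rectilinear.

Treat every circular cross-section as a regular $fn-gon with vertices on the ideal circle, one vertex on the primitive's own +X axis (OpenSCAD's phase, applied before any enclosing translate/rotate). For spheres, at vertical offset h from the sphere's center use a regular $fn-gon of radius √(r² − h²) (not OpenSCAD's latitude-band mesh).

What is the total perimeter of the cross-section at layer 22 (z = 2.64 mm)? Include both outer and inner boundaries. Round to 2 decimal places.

At z = 2.64 mm: the 27.5×4 cube contributes its full rectangle (perimeter 63.00 mm); the cube at (13.5, 10.5) is present — its section is the full 22×13.5 rectangle (perimeter 71.00 mm); the r=10 sphere at (9.5, -2) contributes a regular 8-gon of circumradius √(10²−3.64²) = 9.314 (perimeter = 2·8·9.314·sin(180°/8) = 57.03 mm); the r=3 sphere at (7.5, 1.5) slices to a regular 8-gon of circumradius 1.425 (√(r²−h²) with h=2.64 from center) (perimeter = 2·8·1.425·sin(180°/8) = 8.72 mm); After the difference (first − rest): starting from the 27.5×4 cube, the 22×13.5 cube at (13.5, 10.5) misses the remaining region (no effect); the r=10 sphere at (9.5, -2) partially overlaps it — only the 61.26 mm² overlap (of its 245.37 mm²) is removed, clipping the outline; the r=3 sphere at (7.5, 1.5) misses the remaining region (no effect) — boundary = 41.03 mm. Overall, the cross-section has 2 separate islands. Total boundary length (outer) = 41.03 mm.

41.03 mm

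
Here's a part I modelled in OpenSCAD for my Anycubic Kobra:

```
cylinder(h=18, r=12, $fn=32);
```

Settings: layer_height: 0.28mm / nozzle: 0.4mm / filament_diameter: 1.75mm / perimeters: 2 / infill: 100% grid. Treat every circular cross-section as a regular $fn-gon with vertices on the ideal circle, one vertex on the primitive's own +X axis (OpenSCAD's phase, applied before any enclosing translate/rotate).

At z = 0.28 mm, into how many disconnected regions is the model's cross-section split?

1

At z = 0.28 mm: the r=12 cylinder contributes a regular 32-gon of circumradius 12. The result has 1 disconnected region.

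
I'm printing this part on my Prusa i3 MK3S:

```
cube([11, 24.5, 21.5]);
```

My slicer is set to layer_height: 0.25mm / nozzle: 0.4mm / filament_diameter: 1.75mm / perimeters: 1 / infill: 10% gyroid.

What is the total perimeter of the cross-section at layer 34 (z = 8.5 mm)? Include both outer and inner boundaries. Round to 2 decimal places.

At z = 8.5 mm: the 11×24.5 cube contributes its full rectangle (perimeter 71.00 mm). Overall, the cross-section is a single solid region. Total boundary length (outer) = 71.00 mm.

71.00 mm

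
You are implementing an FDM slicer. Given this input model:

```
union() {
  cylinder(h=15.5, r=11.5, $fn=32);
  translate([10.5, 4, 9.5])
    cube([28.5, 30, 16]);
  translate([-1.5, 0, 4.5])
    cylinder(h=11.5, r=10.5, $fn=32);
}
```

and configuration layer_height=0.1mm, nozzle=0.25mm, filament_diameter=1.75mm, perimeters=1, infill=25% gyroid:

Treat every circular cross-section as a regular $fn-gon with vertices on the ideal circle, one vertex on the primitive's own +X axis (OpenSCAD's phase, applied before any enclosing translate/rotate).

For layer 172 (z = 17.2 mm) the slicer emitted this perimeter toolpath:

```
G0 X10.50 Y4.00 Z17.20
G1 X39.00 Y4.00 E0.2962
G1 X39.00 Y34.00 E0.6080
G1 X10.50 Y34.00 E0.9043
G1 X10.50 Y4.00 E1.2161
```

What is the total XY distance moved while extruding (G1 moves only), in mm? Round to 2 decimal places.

Sum the Euclidean lengths of each G1 segment: total = 117.00 mm.

117.00 mm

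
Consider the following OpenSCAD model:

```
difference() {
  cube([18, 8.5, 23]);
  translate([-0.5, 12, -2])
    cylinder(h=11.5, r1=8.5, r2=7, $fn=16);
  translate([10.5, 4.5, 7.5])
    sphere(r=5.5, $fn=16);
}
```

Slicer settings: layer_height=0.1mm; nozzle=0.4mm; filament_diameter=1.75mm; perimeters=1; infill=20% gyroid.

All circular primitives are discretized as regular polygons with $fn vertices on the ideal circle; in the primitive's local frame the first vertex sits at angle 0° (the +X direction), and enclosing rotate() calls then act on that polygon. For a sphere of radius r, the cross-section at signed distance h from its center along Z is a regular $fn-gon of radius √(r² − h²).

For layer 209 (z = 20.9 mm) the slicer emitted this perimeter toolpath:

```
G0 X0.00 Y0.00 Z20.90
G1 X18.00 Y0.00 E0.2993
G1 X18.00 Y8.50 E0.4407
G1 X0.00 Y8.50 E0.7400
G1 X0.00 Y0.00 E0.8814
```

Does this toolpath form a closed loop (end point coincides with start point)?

yes

Start point (G0): (0.00, 0.00). End point (last G1): the path returns to the start — closed.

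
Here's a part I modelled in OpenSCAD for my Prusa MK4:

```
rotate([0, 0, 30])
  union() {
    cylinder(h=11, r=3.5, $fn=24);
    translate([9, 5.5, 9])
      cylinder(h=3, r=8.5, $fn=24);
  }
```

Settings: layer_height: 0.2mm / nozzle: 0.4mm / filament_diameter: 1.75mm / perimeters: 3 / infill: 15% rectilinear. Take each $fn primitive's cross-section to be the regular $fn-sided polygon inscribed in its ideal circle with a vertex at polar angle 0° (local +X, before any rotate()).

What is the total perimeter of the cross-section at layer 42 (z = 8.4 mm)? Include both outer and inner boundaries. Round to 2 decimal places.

At z = 8.4 mm: the r=3.5 cylinder gives a regular 24-gon of circumradius 3.5 (constant along its height) (perimeter = 2·24·3.500·sin(180°/24) = 21.93 mm); the cylinder at (9, 5.5) is not intersected at this z (z outside [9, 12]); Taking the union: only the r=3.5 cylinder is present, so the union is just that shape — boundary = 21.93 mm; (whole slice rotated 30° about Z — lengths, areas and connectivity unchanged). Overall, the cross-section is a single solid region. Total boundary length (outer) = 21.93 mm.

21.93 mm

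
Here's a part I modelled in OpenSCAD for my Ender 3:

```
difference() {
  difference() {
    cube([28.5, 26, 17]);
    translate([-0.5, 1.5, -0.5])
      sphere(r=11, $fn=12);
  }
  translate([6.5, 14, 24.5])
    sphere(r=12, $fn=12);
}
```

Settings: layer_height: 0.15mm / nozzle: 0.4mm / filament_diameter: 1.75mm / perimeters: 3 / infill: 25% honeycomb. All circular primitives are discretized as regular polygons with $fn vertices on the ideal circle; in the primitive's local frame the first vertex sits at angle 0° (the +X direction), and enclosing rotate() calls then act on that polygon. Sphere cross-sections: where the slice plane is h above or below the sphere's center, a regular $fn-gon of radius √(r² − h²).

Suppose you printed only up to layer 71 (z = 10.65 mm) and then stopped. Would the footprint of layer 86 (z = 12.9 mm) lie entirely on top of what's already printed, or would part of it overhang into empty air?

Compare the two slices. At z = 10.65: the cube (footprint 28.5×26) is included at this height (area 741.00 mm²); the sphere at (-0.5, 1.5) is absent (|z−center|=11.150 > r=11); After the difference (first − rest): none of the subtracted shapes is present at this height, so the 28.5×26 cube is unchanged — area = 741.00 mm²; the sphere at (6.5, 14) is absent (|z−center|=13.850 > r=12); Subtracting the remaining from the first: none of the subtracted shapes is present at this height, so the result so far is unchanged — area = 741.00 mm². At z = 12.9: the cube (footprint 28.5×26) is included at this height (area 741.00 mm²); the sphere at (-0.5, 1.5) is absent (|z−center|=13.400 > r=11); Subtracting the remaining from the first: none of the subtracted shapes is present at this height, so the 28.5×26 cube is unchanged — area = 741.00 mm²; the r=12 sphere at (6.5, 14) contributes a regular 12-gon of circumradius √(12²−11.6²) = 3.072 (area = (12/2)·3.072²·sin(360°/12) = 28.32 mm²); Taking the first minus the rest: starting from the result so far (741.00 mm²), the r=12 sphere at (6.5, 14) lies wholly inside it (removes its full 28.32 mm² and its 19.09 mm outline becomes a hole wall) — area = 712.68 mm². Checking containment: the cross-section at z = 12.9 is a subset of the cross-section at z = 10.65.

entirely on top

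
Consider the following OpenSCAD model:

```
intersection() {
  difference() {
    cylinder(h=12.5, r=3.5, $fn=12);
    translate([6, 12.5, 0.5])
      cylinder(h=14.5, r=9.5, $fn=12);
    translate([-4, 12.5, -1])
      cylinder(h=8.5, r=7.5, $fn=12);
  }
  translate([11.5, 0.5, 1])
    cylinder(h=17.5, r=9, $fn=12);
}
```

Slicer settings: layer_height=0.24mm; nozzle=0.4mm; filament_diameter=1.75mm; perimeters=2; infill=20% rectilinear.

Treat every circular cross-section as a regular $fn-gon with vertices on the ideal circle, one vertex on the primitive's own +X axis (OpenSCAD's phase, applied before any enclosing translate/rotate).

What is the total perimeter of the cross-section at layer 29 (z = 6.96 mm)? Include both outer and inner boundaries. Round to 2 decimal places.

7.35 mm

At z = 6.96 mm: the cylinder: section is a regular 12-gon, circumradius r=3.5 (perimeter = 2·12·3.500·sin(180°/12) = 21.74 mm); the r=9.5 cylinder at (6, 12.5) contributes a regular 12-gon of circumradius 9.5 (perimeter = 2·12·9.500·sin(180°/12) = 59.01 mm); the cylinder at (-4, 12.5): section is a regular 12-gon, circumradius r=7.5 (perimeter = 2·12·7.500·sin(180°/12) = 46.59 mm); Subtracting the remaining from the first: starting from the r=3.5 cylinder, the r=9.5 cylinder at (6, 12.5) misses the remaining region (no effect); the r=7.5 cylinder at (-4, 12.5) misses the remaining region (no effect) — boundary = 21.74 mm; the r=9 cylinder at (11.5, 0.5) contributes a regular 12-gon of circumradius 9 (perimeter = 2·12·9.000·sin(180°/12) = 55.90 mm); Taking the intersection: the r=9 cylinder at (11.5, 0.5) partially overlaps the result so far; clipping to the common part keeps 1.81 mm² — boundary = 7.35 mm. Overall, the cross-section is a single solid region. Total boundary length (outer) = 7.35 mm.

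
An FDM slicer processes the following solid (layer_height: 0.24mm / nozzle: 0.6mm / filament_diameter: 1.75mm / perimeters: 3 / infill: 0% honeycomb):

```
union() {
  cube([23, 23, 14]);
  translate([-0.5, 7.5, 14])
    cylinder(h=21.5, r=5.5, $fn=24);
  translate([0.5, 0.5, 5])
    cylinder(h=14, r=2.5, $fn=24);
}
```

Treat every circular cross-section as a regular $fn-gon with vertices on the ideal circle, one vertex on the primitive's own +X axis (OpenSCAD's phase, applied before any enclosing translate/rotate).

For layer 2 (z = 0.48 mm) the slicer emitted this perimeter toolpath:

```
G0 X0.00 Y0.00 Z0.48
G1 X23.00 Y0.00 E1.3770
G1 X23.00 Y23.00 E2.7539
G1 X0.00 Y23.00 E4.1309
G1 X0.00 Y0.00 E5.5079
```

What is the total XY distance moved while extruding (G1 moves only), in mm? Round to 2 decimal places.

Sum the Euclidean lengths of each G1 segment: total = 92.00 mm.

92.00 mm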